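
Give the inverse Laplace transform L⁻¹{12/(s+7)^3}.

L⁻¹{n!/(s-a)^(n+1)} = t^n·e^(at) with n=2, a=-7. So L⁻¹{2/(s+7)^3} = t^2·e^(-7t), and L⁻¹{12/(s+7)^3} = (12/2)·t^2·e^(-7t) = 6·t^2·e^(-7t)

Final answer: 6·t^2·e^(-7t)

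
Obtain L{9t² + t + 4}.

L{9t² + t + 4} = 9·2/s³ + 1/s² + 4/s = 18/s³ + 1/s² + 4/s

Final answer: 18/s³ + 1/s² + 4/s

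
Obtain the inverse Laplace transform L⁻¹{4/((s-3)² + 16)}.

Using frequency shift, L⁻¹{4/((s-3)² + 16)} = e^(3t)·sin(4t)

Final answer: e^(3t)·sin(4t)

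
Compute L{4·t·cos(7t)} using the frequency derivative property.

L{cos(7t)} = s/(s² + 49). Derivative: d/ds[s/(s² + 49)] = [(s² + 49) - s·2s]/(s² + 49)² = (49 - s²)/(s² + 49)². So L{t·cos(7t)} = -F'(s) = (s² - 49)/(s² + 49)². Then L{4·t·cos(7t)} = 4·(s² - 49)/(s² + 49)²

Final answer: 4·(s² - 49)/(s² + 49)²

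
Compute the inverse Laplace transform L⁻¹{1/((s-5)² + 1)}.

Using frequency shift, L⁻¹{1/((s-5)² + 1)} = e^(5t)·sin(t)

Final answer: e^(5t)·sin(t)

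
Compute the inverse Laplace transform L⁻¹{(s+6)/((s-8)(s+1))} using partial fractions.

Using partial fractions, f(t) = (14e^(8t) - 5e^(-t))/9

Final answer: (14e^(8t) - 5e^(-t))/9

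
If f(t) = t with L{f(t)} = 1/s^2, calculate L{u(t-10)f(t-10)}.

Time shift theorem: L{u(t-a)f(t-a)} = e^(-as)F(s). Here a=10, F(s) = 1/s^2, so L{u(t-10)f(t-10)} = e^(-10s)·1/s^2

Final answer: e^(-10s)·1/s^2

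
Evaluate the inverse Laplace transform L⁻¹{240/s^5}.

L⁻¹{n!/s^(n+1)} = t^n with n=4. So L⁻¹{24/s^5} = t^4, and L⁻¹{240/s^5} = (240/24)·t^4 = 10·t^4

Final answer: 10·t^4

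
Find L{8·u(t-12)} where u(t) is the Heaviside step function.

L{u(t-a)} = e^(-as)/s. Here a=12, so L{u(t-12)} = e^(-12s)/s, and L{8·u(t-12)} = 8·e^(-12s)/s

Final answer: 8·e^(-12s)/s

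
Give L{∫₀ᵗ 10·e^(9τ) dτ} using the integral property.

L{∫₀ᵗ f(τ)dτ} = F(s)/s with F(s) = 10/(s-9), so L{∫₀ᵗ 10·e^(9τ) dτ} = 10/(s(s-9))

Final answer: 10/(s(s-9))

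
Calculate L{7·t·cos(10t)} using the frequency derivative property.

L{cos(10t)} = s/(s² + 100). Derivative: d/ds[s/(s² + 100)] = [(s² + 100) - s·2s]/(s² + 100)² = (100 - s²)/(s² + 100)². So L{t·cos(10t)} = -F'(s) = (s² - 100)/(s² + 100)². Then L{7·t·cos(10t)} = 7·(s² - 100)/(s² + 100)²

Final answer: 7·(s² - 100)/(s² + 100)²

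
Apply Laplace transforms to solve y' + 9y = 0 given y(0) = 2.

L{y'} + 9L{y} = 0. sY - 2 + 9Y = 0. Y(s+9) = 2. Y = 2/(s+9)

Final answer: y(t) = 2e^(-9t)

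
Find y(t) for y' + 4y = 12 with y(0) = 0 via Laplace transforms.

sY + 4Y = 12/s. Y = 12/(s(s+4)). Partial fractions: Y = 3/s - 3/(s+4)

Final answer: y(t) = 3(1 - e^(-4t))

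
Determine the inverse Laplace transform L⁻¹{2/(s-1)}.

L⁻¹{1/(s-a)} = e^(at), so L⁻¹{1/(s-1)} = e^t, and L⁻¹{2/(s-1)} = 2·e^t

Final answer: 2·e^t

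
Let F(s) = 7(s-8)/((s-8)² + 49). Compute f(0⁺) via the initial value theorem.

f(0⁺) = lim_{s→∞} sF(s) = lim_{s→∞} 7s(s-8)/((s-8)² + 49) = 7

Final answer: 7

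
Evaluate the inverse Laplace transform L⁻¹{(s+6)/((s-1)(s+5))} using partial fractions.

Using partial fractions, f(t) = (7e^t - e^(-5t))/6

Final answer: (7e^t - e^(-5t))/6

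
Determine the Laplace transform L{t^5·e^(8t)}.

L{t^n·e^(at)} = n!/(s-a)^(n+1), so L{t^5·e^(8t)} = 120/(s-8)^6

Final answer: 120/(s-8)^6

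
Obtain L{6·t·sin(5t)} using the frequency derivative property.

L{sin(5t)} = 5/(s² + 25). By L{t·f(t)} = -F'(s): -d/ds[5/(s² + 25)] = -(5)·(-2s)/(s² + 25)² = 10s/(s² + 25)². Then L{6·t·sin(5t)} = 6·10s/(s² + 25)² = 60s/(s² + 25)²

Final answer: 60s/(s² + 25)²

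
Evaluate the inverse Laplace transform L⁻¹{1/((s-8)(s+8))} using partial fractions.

Decompose: A/(s-8) + B/(s+8). A = 1/16, B = -1/16. f(t) = (e^(8t) - e^(-8t))/16

Final answer: (e^(8t) - e^(-8t))/16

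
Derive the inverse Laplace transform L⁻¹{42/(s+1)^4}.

L⁻¹{n!/(s-a)^(n+1)} = t^n·e^(at) with n=3, a=-1. So L⁻¹{6/(s+1)^4} = t^3·e^(-t), and L⁻¹{42/(s+1)^4} = (42/6)·t^3·e^(-t) = 7·t^3·e^(-t)

Final answer: 7·t^3·e^(-t)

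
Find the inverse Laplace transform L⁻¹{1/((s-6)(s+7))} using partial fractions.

Decompose: A/(s-6) + B/(s+7). A = 1/13, B = -1/13. f(t) = (e^(6t) - e^(-7t))/13

Final answer: (e^(6t) - e^(-7t))/13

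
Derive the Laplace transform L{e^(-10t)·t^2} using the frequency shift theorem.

L{e^(at)·t^n} = n!/(s-a)^(n+1), so L{e^(-10t)·t^2} = 2/(s+10)^3

Final answer: 2/(s+10)^3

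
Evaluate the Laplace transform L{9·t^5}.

L{t^n} = n!/s^(n+1), so L{t^5} = 120/s^6. Then L{9·t^5} = 9·120/s^6 = 1080/s^6

Final answer: 1080/s^6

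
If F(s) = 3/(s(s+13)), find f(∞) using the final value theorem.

f(∞) = lim_{s→0} s·3/(s(s+13)) = lim_{s→0} 3/(s+13) = 3/13 = 3/13

Final answer: 3/13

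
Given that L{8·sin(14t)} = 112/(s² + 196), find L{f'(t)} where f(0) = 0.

L{f'(t)} = s·F(s) - f(0) = s·112/(s² + 196) - 0 = 112s/(s² + 196)

Final answer: 112s/(s² + 196)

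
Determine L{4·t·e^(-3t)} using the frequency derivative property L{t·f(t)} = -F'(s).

L{e^(-3t)} = 1/(s+3). By frequency derivative: L{t·e^(-3t)} = -d/ds[1/(s+3)] = -(-1)/(s+3)² = 1/(s+3)². Then L{4·t·e^(-3t)} = 4·1/(s+3)² = 4/(s+3)²

Final answer: 4/(s+3)²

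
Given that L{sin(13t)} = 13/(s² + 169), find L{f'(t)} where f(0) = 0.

L{f'(t)} = s·F(s) - f(0) = s·13/(s² + 169) - 0 = 13s/(s² + 169)

Final answer: 13s/(s² + 169)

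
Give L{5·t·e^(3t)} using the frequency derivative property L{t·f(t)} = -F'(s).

L{e^(3t)} = 1/(s-3). By frequency derivative: L{t·e^(3t)} = -d/ds[1/(s-3)] = -(-1)/(s-3)² = 1/(s-3)². Then L{5·t·e^(3t)} = 5·1/(s-3)² = 5/(s-3)²

Final answer: 5/(s-3)²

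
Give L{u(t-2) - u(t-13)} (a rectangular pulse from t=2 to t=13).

L{u(t-a)} = e^(-as)/s. L{u(t-2) - u(t-13)} = (e^(-2s) - e^(-13s))/s

Final answer: (e^(-2s) - e^(-13s))/s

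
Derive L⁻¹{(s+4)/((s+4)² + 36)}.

Using frequency shift: L⁻¹{(s-a)/((s-a)² + b²)} = e^(at)cos(bt). Here a=-4, b=6

Final answer: e^(-4t)·cos(6t)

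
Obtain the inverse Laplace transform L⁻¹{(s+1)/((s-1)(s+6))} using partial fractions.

Using partial fractions, f(t) = (2e^t + 5e^(-6t))/7

Final answer: (2e^t + 5e^(-6t))/7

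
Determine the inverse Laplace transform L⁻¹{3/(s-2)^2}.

L⁻¹{n!/(s-a)^(n+1)} = t^n·e^(at) with n=1, a=2. So L⁻¹{1/(s-2)^2} = t·e^(2t), and L⁻¹{3/(s-2)^2} = (3/1)·t·e^(2t) = 3·t·e^(2t)

Final answer: 3·t·e^(2t)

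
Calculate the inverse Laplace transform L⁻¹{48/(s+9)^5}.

L⁻¹{n!/(s-a)^(n+1)} = t^n·e^(at) with n=4, a=-9. So L⁻¹{24/(s+9)^5} = t^4·e^(-9t), and L⁻¹{48/(s+9)^5} = (48/24)·t^4·e^(-9t) = 2·t^4·e^(-9t)

Final answer: 2·t^4·e^(-9t)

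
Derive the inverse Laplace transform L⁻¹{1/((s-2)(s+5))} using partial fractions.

Decompose: A/(s-2) + B/(s+5). A = 1/7, B = -1/7. f(t) = (e^(2t) - e^(-5t))/7

Final answer: (e^(2t) - e^(-5t))/7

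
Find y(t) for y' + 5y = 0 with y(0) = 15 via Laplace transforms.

L{y'} + 5L{y} = 0. sY - 15 + 5Y = 0. Y(s+5) = 15. Y = 15/(s+5)

Final answer: y(t) = 15e^(-5t)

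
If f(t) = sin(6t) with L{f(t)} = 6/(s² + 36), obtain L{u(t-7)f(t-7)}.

Time shift theorem: L{u(t-a)f(t-a)} = e^(-as)F(s). Here a=7, F(s) = 6/(s² + 36), so L{u(t-7)f(t-7)} = e^(-7s)·6/(s² + 36)

Final answer: e^(-7s)·6/(s² + 36)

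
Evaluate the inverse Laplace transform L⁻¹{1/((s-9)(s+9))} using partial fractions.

Decompose: A/(s-9) + B/(s+9). A = 1/18, B = -1/18. f(t) = (e^(9t) - e^(-9t))/18

Final answer: (e^(9t) - e^(-9t))/18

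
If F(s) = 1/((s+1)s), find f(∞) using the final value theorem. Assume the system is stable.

f(∞) = lim_{s→0} sF(s) = lim_{s→0} 1/(s+1) = 1

Final answer: 1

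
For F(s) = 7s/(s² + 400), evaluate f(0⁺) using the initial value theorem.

f(0⁺) = lim_{s→∞} s·7s/(s² + 400) = lim_{s→∞} 7s²/(s² + 400) = 7

Final answer: 7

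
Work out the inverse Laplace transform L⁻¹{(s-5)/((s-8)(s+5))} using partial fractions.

Using partial fractions, f(t) = (3e^(8t) + 10e^(-5t))/13

Final answer: (3e^(8t) + 10e^(-5t))/13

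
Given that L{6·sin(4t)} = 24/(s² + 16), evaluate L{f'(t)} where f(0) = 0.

L{f'(t)} = s·F(s) - f(0) = s·24/(s² + 16) - 0 = 24s/(s² + 16)

Final answer: 24s/(s² + 16)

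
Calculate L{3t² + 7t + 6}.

L{3t² + 7t + 6} = 3·2/s³ + 7/s² + 6/s = 6/s³ + 7/s² + 6/s

Final answer: 6/s³ + 7/s² + 6/s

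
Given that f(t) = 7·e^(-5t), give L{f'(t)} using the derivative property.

f(0) = 7, F(s) = 7/(s+5). L{f'(t)} = s·F(s) - f(0) = 7s/(s+5) - 7 = (7s - 7(s+5))/(s+5) = -35/(s+5)

Final answer: -35/(s+5)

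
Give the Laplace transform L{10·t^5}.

L{t^n} = n!/s^(n+1), so L{t^5} = 120/s^6. Then L{10·t^5} = 10·120/s^6 = 1200/s^6

Final answer: 1200/s^6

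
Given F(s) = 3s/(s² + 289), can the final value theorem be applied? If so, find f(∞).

The final value theorem requires all poles of sF(s) in the left half-plane. sF(s) = 3s²/(s² + 289) has poles at s = ±17i (imaginary axis). Theorem does NOT apply (oscillatory system).

Final answer: Not applicable (oscillatory)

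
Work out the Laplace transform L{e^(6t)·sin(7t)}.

L{e^(at)·sin(ωt)} = ω/((s-a)² + ω²), so L{e^(6t)·sin(7t)} = 7/((s-6)² + 49)

Final answer: 7/((s-6)² + 49)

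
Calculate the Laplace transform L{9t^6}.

L{9t^6} = 9 · L{t^6} = 9 · 720/s^7 = 6480/s^7

Final answer: 6480/s^7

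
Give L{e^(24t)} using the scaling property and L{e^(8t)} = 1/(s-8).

Using L{f(at)} = (1/a)F(s/a) with a=3 and f(t) = e^(8t): L{e^(24t)} = (1/3) · 1/((s/3)-8) = (1/3) · 3/(s-24) = 1/(s-24)

Final answer: 1/(s-24)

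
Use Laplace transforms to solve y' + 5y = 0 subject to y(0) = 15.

L{y'} + 5L{y} = 0. sY - 15 + 5Y = 0. Y(s+5) = 15. Y = 15/(s+5)

Final answer: y(t) = 15e^(-5t)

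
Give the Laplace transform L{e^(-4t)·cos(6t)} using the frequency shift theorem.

Frequency shift: L{e^(at)f(t)} = F(s-a). L{e^(-4t)·cos(6t)} = (s+4)/((s+4)² + 36)

Final answer: (s+4)/((s+4)² + 36)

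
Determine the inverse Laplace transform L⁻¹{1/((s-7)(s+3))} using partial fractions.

Decompose: A/(s-7) + B/(s+3). A = 1/10, B = -1/10. f(t) = (e^(7t) - e^(-3t))/10

Final answer: (e^(7t) - e^(-3t))/10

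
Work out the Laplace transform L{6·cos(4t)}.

L{cos(ωt)} = s/(s² + ω²), so L{cos(4t)} = s/(s² + 16). Then L{6·cos(4t)} = 6·s/(s² + 16) = 6s/(s² + 16)

Final answer: 6s/(s² + 16)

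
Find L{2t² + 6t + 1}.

L{2t² + 6t + 1} = 2·2/s³ + 6/s² + 1/s = 4/s³ + 6/s² + 1/s

Final answer: 4/s³ + 6/s² + 1/s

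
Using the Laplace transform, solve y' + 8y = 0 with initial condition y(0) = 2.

L{y'} + 8L{y} = 0. sY - 2 + 8Y = 0. Y(s+8) = 2. Y = 2/(s+8)

Final answer: y(t) = 2e^(-8t)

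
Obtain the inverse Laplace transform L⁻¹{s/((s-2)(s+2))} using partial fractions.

Using partial fractions, f(t) = (2e^(2t) + 2e^(-2t))/4

Final answer: (2e^(2t) + 2e^(-2t))/4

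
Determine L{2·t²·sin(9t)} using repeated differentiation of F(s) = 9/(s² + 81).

F(s) = 9/(s² + 81). F'(s) = -18s/(s² + 81)². F''(s) = -18(81 - 3s²)/(s² + 81)³ = (54s² - 1458)/(s² + 81)³. So L{t²·sin(9t)} = (-1)² F''(s) = (54s² - 1458)/(s² + 81)³. Then L{2·t²·sin(9t)} = 2·(54s² - 1458)/(s² + 81)³ = (108s² - 2916)/(s² + 81)³

Final answer: (108s² - 2916)/(s² + 81)³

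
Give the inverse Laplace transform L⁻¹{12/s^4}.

L⁻¹{n!/s^(n+1)} = t^n with n=3. So L⁻¹{6/s^4} = t^3, and L⁻¹{12/s^4} = (12/6)·t^3 = 2·t^3

Final answer: 2·t^3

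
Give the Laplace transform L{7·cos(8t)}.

L{cos(ωt)} = s/(s² + ω²), so L{cos(8t)} = s/(s² + 64). Then L{7·cos(8t)} = 7·s/(s² + 64) = 7s/(s² + 64)

Final answer: 7s/(s² + 64)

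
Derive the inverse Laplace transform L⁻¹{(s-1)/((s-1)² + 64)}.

Using frequency shift, L⁻¹{(s-1)/((s-1)² + 64)} = e^t·cos(8t)

Final answer: e^t·cos(8t)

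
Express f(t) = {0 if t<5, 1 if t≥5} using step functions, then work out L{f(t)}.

f(t) = u(t-5). L{u(t-5)} = e^(-5s)/s, so L{f(t)} = e^(-5s)/s

Final answer: e^(-5s)/s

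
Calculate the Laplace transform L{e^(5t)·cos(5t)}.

L{e^(at)·cos(ωt)} = (s-a)/((s-a)² + ω²), so L{e^(5t)·cos(5t)} = (s-5)/((s-5)² + 25)

Final answer: (s-5)/((s-5)² + 25)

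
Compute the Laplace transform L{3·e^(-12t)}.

L{e^(at)} = 1/(s-a), so L{e^(-12t)} = 1/(s+12). Then L{3·e^(-12t)} = 3/(s+12)

Final answer: 3/(s+12)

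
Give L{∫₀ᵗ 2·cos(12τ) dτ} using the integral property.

L{∫₀ᵗ f(τ)dτ} = F(s)/s with F(s) = 2s/(s² + 144), so the result is (2s/(s² + 144))/s = 2/(s² + 144)

Final answer: 2/(s² + 144)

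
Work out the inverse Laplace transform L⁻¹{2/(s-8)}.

L⁻¹{1/(s-a)} = e^(at), so L⁻¹{1/(s-8)} = e^(8t), and L⁻¹{2/(s-8)} = 2·e^(8t)

Final answer: 2·e^(8t)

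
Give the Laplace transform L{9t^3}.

L{9t^3} = 9 · L{t^3} = 9 · 6/s^4 = 54/s^4

Final answer: 54/s^4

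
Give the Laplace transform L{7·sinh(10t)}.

L{sinh(ωt)} = ω/(s² - ω²), so L{sinh(10t)} = 10/(s² - 100). Then L{7·sinh(10t)} = 7·10/(s² - 100) = 70/(s² - 100)

Final answer: 70/(s² - 100)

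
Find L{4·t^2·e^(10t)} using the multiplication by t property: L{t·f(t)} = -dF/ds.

Using L{t^n·e^(at)} = n!/(s-a)^(n+1), L{t^2·e^(10t)} = 2/(s-10)^3, so L{4·t^2·e^(10t)} = 4·2/(s-10)^3 = 8/(s-10)^3

Final answer: 8/(s-10)^3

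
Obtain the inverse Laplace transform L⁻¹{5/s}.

L⁻¹{c/s} = c, so L⁻¹{5/s} = 5

Final answer: 5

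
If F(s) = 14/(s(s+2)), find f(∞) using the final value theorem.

f(∞) = lim_{s→0} s·14/(s(s+2)) = lim_{s→0} 14/(s+2) = 14/2 = 7

Final answer: 7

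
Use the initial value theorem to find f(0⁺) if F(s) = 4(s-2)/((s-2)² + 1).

f(0⁺) = lim_{s→∞} sF(s) = lim_{s→∞} 4s(s-2)/((s-2)² + 1) = 4

Final answer: 4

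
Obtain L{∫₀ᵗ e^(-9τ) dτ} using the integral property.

L{∫₀ᵗ f(τ)dτ} = F(s)/s with F(s) = 1/(s+9), so L{∫₀ᵗ e^(-9τ) dτ} = 1/(s(s+9))

Final answer: 1/(s(s+9))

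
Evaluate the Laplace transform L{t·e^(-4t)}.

L{t^n·e^(at)} = n!/(s-a)^(n+1), so L{t·e^(-4t)} = 1/(s+4)^2

Final answer: 1/(s+4)^2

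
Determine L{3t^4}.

L{t^n} = n!/s^(n+1). So L{3t^4} = 3·4!/s^5 = 72/s^5

Final answer: 72/s^5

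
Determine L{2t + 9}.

L{2t + 9} = 2·L{t} + 9·L{1} = 2/s² + 9/s

Final answer: 2/s² + 9/s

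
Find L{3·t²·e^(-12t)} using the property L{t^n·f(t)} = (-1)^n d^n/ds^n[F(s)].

L{e^(-12t)} = 1/(s+12). d/ds[1/(s+12)] = -1/(s+12)². d²/ds²[1/(s+12)] = 2/(s+12)³. So L{t²·e^(-12t)} = (-1)² · 2/(s+12)³ = 2/(s+12)³. Then L{3·t²·e^(-12t)} = 3·2/(s+12)³ = 6/(s+12)³

Final answer: 6/(s+12)³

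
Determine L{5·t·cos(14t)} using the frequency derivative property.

L{cos(14t)} = s/(s² + 196). Derivative: d/ds[s/(s² + 196)] = [(s² + 196) - s·2s]/(s² + 196)² = (196 - s²)/(s² + 196)². So L{t·cos(14t)} = -F'(s) = (s² - 196)/(s² + 196)². Then L{5·t·cos(14t)} = 5·(s² - 196)/(s² + 196)²

Final answer: 5·(s² - 196)/(s² + 196)²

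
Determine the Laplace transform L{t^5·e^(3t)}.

L{t^n·e^(at)} = n!/(s-a)^(n+1), so L{t^5·e^(3t)} = 120/(s-3)^6

Final answer: 120/(s-3)^6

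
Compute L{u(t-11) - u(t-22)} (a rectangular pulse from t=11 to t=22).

L{u(t-a)} = e^(-as)/s. L{u(t-11) - u(t-22)} = (e^(-11s) - e^(-22s))/s

Final answer: (e^(-11s) - e^(-22s))/s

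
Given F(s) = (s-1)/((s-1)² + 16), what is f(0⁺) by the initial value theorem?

f(0⁺) = lim_{s→∞} sF(s) = lim_{s→∞} s(s-1)/((s-1)² + 16) = 1

Final answer: 1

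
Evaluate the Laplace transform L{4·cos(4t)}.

L{cos(ωt)} = s/(s² + ω²), so L{cos(4t)} = s/(s² + 16). Then L{4·cos(4t)} = 4·s/(s² + 16) = 4s/(s² + 16)

Final answer: 4s/(s² + 16)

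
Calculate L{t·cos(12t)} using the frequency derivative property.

L{cos(12t)} = s/(s² + 144). Derivative: d/ds[s/(s² + 144)] = [(s² + 144) - s·2s]/(s² + 144)² = (144 - s²)/(s² + 144)². So L{t·cos(12t)} = -F'(s) = (s² - 144)/(s² + 144)²

Final answer: (s² - 144)/(s² + 144)²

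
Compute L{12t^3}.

L{t^n} = n!/s^(n+1). So L{12t^3} = 12·3!/s^4 = 72/s^4

Final answer: 72/s^4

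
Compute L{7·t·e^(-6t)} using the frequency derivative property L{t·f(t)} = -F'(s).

L{e^(-6t)} = 1/(s+6). By frequency derivative: L{t·e^(-6t)} = -d/ds[1/(s+6)] = -(-1)/(s+6)² = 1/(s+6)². Then L{7·t·e^(-6t)} = 7·1/(s+6)² = 7/(s+6)²

Final answer: 7/(s+6)²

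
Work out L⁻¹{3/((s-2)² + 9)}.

Form: b/((s-a)² + b²) → e^(at)sin(bt). With a=2, b=3

Final answer: e^(2t)·sin(3t)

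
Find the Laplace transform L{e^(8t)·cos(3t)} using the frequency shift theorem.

Frequency shift: L{e^(at)f(t)} = F(s-a). L{e^(8t)·cos(3t)} = (s-8)/((s-8)² + 9)

Final answer: (s-8)/((s-8)² + 9)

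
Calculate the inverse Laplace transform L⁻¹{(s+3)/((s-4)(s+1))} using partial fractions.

Using partial fractions, f(t) = (7e^(4t) - 2e^(-t))/5

Final answer: (7e^(4t) - 2e^(-t))/5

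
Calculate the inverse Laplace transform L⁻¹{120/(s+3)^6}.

L⁻¹{n!/(s-a)^(n+1)} = t^n·e^(at), so L⁻¹{120/(s+3)^6} = t^5·e^(-3t)

Final answer: t^5·e^(-3t)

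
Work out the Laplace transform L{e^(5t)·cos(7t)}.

L{e^(at)·cos(ωt)} = (s-a)/((s-a)² + ω²), so L{e^(5t)·cos(7t)} = (s-5)/((s-5)² + 49)

Final answer: (s-5)/((s-5)² + 49)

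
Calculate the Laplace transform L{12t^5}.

L{12t^5} = 12 · L{t^5} = 12 · 120/s^6 = 1440/s^6

Final answer: 1440/s^6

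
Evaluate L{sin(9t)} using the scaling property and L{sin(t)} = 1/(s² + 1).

Using L{f(at)} = (1/a)F(s/a) with a=9: L{sin(9t)} = (1/9) · 1/((s/9)² + 1) = (1/9) · 1·81/(s² + 81) = 9/(s² + 81)

Final answer: 9/(s² + 81)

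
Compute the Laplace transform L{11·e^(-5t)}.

L{e^(at)} = 1/(s-a), so L{e^(-5t)} = 1/(s+5). Then L{11·e^(-5t)} = 11/(s+5)

Final answer: 11/(s+5)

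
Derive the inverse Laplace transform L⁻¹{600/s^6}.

L⁻¹{n!/s^(n+1)} = t^n with n=5. So L⁻¹{120/s^6} = t^5, and L⁻¹{600/s^6} = (600/120)·t^5 = 5·t^5

Final answer: 5·t^5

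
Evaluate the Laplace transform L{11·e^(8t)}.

L{e^(at)} = 1/(s-a), so L{e^(8t)} = 1/(s-8). Then L{11·e^(8t)} = 11/(s-8)

Final answer: 11/(s-8)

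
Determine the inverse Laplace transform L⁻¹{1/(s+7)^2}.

L⁻¹{n!/(s-a)^(n+1)} = t^n·e^(at), so L⁻¹{1/(s+7)^2} = t·e^(-7t)

Final answer: t·e^(-7t)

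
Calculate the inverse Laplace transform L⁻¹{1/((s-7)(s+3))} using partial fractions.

Decompose: A/(s-7) + B/(s+3). A = 1/10, B = -1/10. f(t) = (e^(7t) - e^(-3t))/10

Final answer: (e^(7t) - e^(-3t))/10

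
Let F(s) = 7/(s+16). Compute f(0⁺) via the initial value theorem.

f(0⁺) = lim_{s→∞} s·7/(s+16) = lim_{s→∞} 7s/(s+16) = 7

Final answer: 7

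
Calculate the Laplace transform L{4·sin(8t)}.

L{sin(ωt)} = ω/(s² + ω²), so L{sin(8t)} = 8/(s² + 64). Then L{4·sin(8t)} = 4·8/(s² + 64) = 32/(s² + 64)

Final answer: 32/(s² + 64)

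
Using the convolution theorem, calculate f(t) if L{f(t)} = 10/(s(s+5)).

10/(s(s+5)) = (10/s)·(1/(s+5)) = L{10}·L{e^(-5t)}. By convolution, f(t) = 10*e^(-5t) = ∫₀ᵗ 10·e^(-5τ) dτ = 10·(1 - e^(-5t))/5

Final answer: 10·(1 - e^(-5t))/5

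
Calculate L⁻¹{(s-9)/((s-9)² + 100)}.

Using frequency shift: L⁻¹{(s-a)/((s-a)² + b²)} = e^(at)cos(bt). Here a=9, b=10

Final answer: e^(9t)·cos(10t)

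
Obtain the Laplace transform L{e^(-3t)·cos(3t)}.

L{e^(at)·cos(ωt)} = (s-a)/((s-a)² + ω²), so L{e^(-3t)·cos(3t)} = (s+3)/((s+3)² + 9)

Final answer: (s+3)/((s+3)² + 9)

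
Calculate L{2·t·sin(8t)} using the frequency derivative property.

L{sin(8t)} = 8/(s² + 64). By L{t·f(t)} = -F'(s): -d/ds[8/(s² + 64)] = -(8)·(-2s)/(s² + 64)² = 16s/(s² + 64)². Then L{2·t·sin(8t)} = 2·16s/(s² + 64)² = 32s/(s² + 64)²

Final answer: 32s/(s² + 64)²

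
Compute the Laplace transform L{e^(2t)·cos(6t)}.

L{e^(at)·cos(ωt)} = (s-a)/((s-a)² + ω²), so L{e^(2t)·cos(6t)} = (s-2)/((s-2)² + 36)

Final answer: (s-2)/((s-2)² + 36)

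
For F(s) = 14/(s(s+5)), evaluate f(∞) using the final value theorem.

f(∞) = lim_{s→0} s·14/(s(s+5)) = lim_{s→0} 14/(s+5) = 14/5 = 14/5

Final answer: 14/5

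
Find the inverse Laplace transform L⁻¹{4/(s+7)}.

L⁻¹{1/(s-a)} = e^(at), so L⁻¹{1/(s+7)} = e^(-7t), and L⁻¹{4/(s+7)} = 4·e^(-7t)

Final answer: 4·e^(-7t)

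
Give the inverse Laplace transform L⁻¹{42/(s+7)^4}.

L⁻¹{n!/(s-a)^(n+1)} = t^n·e^(at) with n=3, a=-7. So L⁻¹{6/(s+7)^4} = t^3·e^(-7t), and L⁻¹{42/(s+7)^4} = (42/6)·t^3·e^(-7t) = 7·t^3·e^(-7t)

Final answer: 7·t^3·e^(-7t)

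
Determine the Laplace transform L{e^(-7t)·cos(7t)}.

L{e^(at)·cos(ωt)} = (s-a)/((s-a)² + ω²), so L{e^(-7t)·cos(7t)} = (s+7)/((s+7)² + 49)

Final answer: (s+7)/((s+7)² + 49)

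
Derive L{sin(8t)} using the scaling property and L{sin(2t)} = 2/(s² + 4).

Using L{f(at)} = (1/a)F(s/a) with a=4: L{sin(8t)} = (1/4) · 2/((s/4)² + 4) = (1/4) · 2·16/(s² + 64) = 8/(s² + 64)

Final answer: 8/(s² + 64)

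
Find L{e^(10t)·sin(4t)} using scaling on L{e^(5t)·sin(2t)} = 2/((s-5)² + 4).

Scaling with a=2: L{e^(10t)·sin(4t)} = (1/2) · 2/((s/2-5)² + 4). Simplifying: 4/((s-10)² + 16)

Final answer: 4/((s-10)² + 16)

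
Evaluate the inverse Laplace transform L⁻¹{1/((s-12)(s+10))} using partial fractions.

Decompose: A/(s-12) + B/(s+10). A = 1/22, B = -1/22. f(t) = (e^(12t) - e^(-10t))/22

Final answer: (e^(12t) - e^(-10t))/22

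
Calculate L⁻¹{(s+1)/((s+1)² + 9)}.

Using frequency shift: L⁻¹{(s-a)/((s-a)² + b²)} = e^(at)cos(bt). Here a=-1, b=3

Final answer: e^(-t)·cos(3t)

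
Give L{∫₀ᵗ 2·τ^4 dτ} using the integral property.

L{∫₀ᵗ f(τ)dτ} = F(s)/s with f(t) = 2t^4. F(s) = 48/s^5, so L{∫₀ᵗ 2·τ^4 dτ} = (48/s^5)/s = 48/s^6. (Check: ∫₀ᵗ 2·τ^4 dτ = 2t^5/5.)

Final answer: 48/s^6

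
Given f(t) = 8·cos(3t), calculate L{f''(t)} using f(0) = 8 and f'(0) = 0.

F(s) = 8s/(s² + 9). L{f''(t)} = s²F(s) - sf(0) - f'(0) = 8s³/(s² + 9) - 8s = (8s³ - 8s(s² + 9))/(s² + 9) = -72s/(s² + 9)

Final answer: -72s/(s² + 9)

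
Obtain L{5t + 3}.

L{5t + 3} = 5·L{t} + 3·L{1} = 5/s² + 3/s

Final answer: 5/s² + 3/s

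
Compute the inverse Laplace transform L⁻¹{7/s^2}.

L⁻¹{n!/s^(n+1)} = t^n with n=1. So L⁻¹{1/s^2} = t, and L⁻¹{7/s^2} = (7/1)·t = 7·t

Final answer: 7·t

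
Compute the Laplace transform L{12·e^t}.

L{e^(at)} = 1/(s-a), so L{e^t} = 1/(s-1). Then L{12·e^t} = 12/(s-1)

Final answer: 12/(s-1)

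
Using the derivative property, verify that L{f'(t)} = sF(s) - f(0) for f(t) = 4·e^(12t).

f'(t) = 48e^(12t). Direct: L{f'(t)} = 48/(s-12). Property: s·4/(s-12) - 4 = (4s - 4(s-12))/(s-12) = 48/(s-12). ✓

Final answer: 48/(s-12)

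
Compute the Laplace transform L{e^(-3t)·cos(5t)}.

L{e^(at)·cos(ωt)} = (s-a)/((s-a)² + ω²), so L{e^(-3t)·cos(5t)} = (s+3)/((s+3)² + 25)

Final answer: (s+3)/((s+3)² + 25)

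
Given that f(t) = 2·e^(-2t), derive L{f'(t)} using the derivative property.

f(0) = 2, F(s) = 2/(s+2). L{f'(t)} = s·F(s) - f(0) = 2s/(s+2) - 2 = (2s - 2(s+2))/(s+2) = -4/(s+2)

Final answer: -4/(s+2)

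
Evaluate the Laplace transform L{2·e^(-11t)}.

L{e^(at)} = 1/(s-a), so L{e^(-11t)} = 1/(s+11). Then L{2·e^(-11t)} = 2/(s+11)

Final answer: 2/(s+11)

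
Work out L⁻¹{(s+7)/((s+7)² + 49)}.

Using frequency shift: L⁻¹{(s-a)/((s-a)² + b²)} = e^(at)cos(bt). Here a=-7, b=7

Final answer: e^(-7t)·cos(7t)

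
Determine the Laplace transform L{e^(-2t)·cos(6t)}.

L{e^(at)·cos(ωt)} = (s-a)/((s-a)² + ω²), so L{e^(-2t)·cos(6t)} = (s+2)/((s+2)² + 36)

Final answer: (s+2)/((s+2)² + 36)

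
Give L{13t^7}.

L{t^n} = n!/s^(n+1). So L{13t^7} = 13·7!/s^8 = 65520/s^8

Final answer: 65520/s^8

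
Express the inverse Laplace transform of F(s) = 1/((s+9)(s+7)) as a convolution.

1/((s+9)(s+7)) = (1/(s+9))·(1/(s+7)) = L{e^(-9t)}·L{e^(-7t)}. So f(t) = e^(-9t)*e^(-7t) = ∫₀ᵗ e^(-9τ)·e^(-7(t-τ)) dτ

Final answer: ∫₀ᵗ e^(-9τ)·e^(-7(t-τ)) dτ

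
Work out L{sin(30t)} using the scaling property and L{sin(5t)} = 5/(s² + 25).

Using L{f(at)} = (1/a)F(s/a) with a=6: L{sin(30t)} = (1/6) · 5/((s/6)² + 25) = (1/6) · 5·36/(s² + 900) = 30/(s² + 900)

Final answer: 30/(s² + 900)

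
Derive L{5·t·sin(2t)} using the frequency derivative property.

L{sin(2t)} = 2/(s² + 4). By L{t·f(t)} = -F'(s): -d/ds[2/(s² + 4)] = -(2)·(-2s)/(s² + 4)² = 4s/(s² + 4)². Then L{5·t·sin(2t)} = 5·4s/(s² + 4)² = 20s/(s² + 4)²

Final answer: 20s/(s² + 4)²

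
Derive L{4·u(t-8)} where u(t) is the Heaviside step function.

L{u(t-a)} = e^(-as)/s. Here a=8, so L{u(t-8)} = e^(-8s)/s, and L{4·u(t-8)} = 4·e^(-8s)/s

Final answer: 4·e^(-8s)/s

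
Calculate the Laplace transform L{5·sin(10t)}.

L{sin(ωt)} = ω/(s² + ω²), so L{sin(10t)} = 10/(s² + 100). Then L{5·sin(10t)} = 5·10/(s² + 100) = 50/(s² + 100)

Final answer: 50/(s² + 100)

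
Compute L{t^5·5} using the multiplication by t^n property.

L{5} = 5/s. d^1/ds^1[1/s] = -1/s². d^2/ds^2[1/s] = 2/s^3. d^3/ds^3[1/s] = -6/s^4. d^4/ds^4[1/s] = 24/s^5. d^5/ds^5[1/s] = -120/s^6. So L{t^5} = (-1)^{5}·-120/s^6 = 120/s^6. Then L{t^5·5} = 5·120/s^6 = 600/s^6

Final answer: 600/s^6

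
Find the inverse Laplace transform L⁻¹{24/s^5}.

L⁻¹{n!/s^(n+1)} = t^n with n=4. So L⁻¹{24/s^5} = t^4

Final answer: t^4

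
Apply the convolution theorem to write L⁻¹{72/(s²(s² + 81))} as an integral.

72/(s²(s² + 81)) = (1/s²)·(72/(s² + 81)) = L{t}·L{8·sin(9t)}. So f(t) = t*(8·sin(9t)) = ∫₀ᵗ 8τ·sin(9(t-τ)) dτ

Final answer: ∫₀ᵗ 8τ·sin(9(t-τ)) dτ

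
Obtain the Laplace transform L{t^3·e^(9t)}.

L{t^n·e^(at)} = n!/(s-a)^(n+1), so L{t^3·e^(9t)} = 6/(s-9)^4

Final answer: 6/(s-9)^4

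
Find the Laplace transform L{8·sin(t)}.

L{sin(ωt)} = ω/(s² + ω²), so L{sin(t)} = 1/(s² + 1). Then L{8·sin(t)} = 8·1/(s² + 1) = 8/(s² + 1)

Final answer: 8/(s² + 1)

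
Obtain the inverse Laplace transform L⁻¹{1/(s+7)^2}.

L⁻¹{n!/(s-a)^(n+1)} = t^n·e^(at), so L⁻¹{1/(s+7)^2} = t·e^(-7t)

Final answer: t·e^(-7t)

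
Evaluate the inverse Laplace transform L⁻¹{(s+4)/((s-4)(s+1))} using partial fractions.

Using partial fractions, f(t) = (8e^(4t) - 3e^(-t))/5

Final answer: (8e^(4t) - 3e^(-t))/5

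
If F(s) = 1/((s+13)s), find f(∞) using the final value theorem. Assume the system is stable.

f(∞) = lim_{s→0} sF(s) = lim_{s→0} 1/(s+13) = 1/13

Final answer: 1/13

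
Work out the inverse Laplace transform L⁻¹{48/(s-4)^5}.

L⁻¹{n!/(s-a)^(n+1)} = t^n·e^(at) with n=4, a=4. So L⁻¹{24/(s-4)^5} = t^4·e^(4t), and L⁻¹{48/(s-4)^5} = (48/24)·t^4·e^(4t) = 2·t^4·e^(4t)

Final answer: 2·t^4·e^(4t)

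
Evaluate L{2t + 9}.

L{2t + 9} = 2·L{t} + 9·L{1} = 2/s² + 9/s

Final answer: 2/s² + 9/s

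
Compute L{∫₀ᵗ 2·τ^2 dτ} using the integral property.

L{∫₀ᵗ f(τ)dτ} = F(s)/s with f(t) = 2t^2. F(s) = 4/s^3, so L{∫₀ᵗ 2·τ^2 dτ} = (4/s^3)/s = 4/s^4. (Check: ∫₀ᵗ 2·τ^2 dτ = 2t^3/3.)

Final answer: 4/s^4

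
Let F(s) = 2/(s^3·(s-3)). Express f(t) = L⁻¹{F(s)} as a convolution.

2/(s^3·(s-3)) = (2/s^3)·(1/(s-3)) = L{t^2}·L{e^(3t)}. So f(t) = t^2*e^(3t) = ∫₀ᵗ τ^2·e^(3(t-τ)) dτ

Final answer: ∫₀ᵗ τ^2·e^(3(t-τ)) dτ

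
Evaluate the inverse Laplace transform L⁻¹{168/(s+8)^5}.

L⁻¹{n!/(s-a)^(n+1)} = t^n·e^(at) with n=4, a=-8. So L⁻¹{24/(s+8)^5} = t^4·e^(-8t), and L⁻¹{168/(s+8)^5} = (168/24)·t^4·e^(-8t) = 7·t^4·e^(-8t)

Final answer: 7·t^4·e^(-8t)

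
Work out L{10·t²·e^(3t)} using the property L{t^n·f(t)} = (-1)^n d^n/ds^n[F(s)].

L{e^(3t)} = 1/(s-3). d/ds[1/(s-3)] = -1/(s-3)². d²/ds²[1/(s-3)] = 2/(s-3)³. So L{t²·e^(3t)} = (-1)² · 2/(s-3)³ = 2/(s-3)³. Then L{10·t²·e^(3t)} = 10·2/(s-3)³ = 20/(s-3)³

Final answer: 20/(s-3)³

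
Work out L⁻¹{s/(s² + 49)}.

This is the form c·s/(s² + a²) with a = 7. L⁻¹ = cos(7t)

Final answer: cos(7t)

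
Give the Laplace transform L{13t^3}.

L{13t^3} = 13 · L{t^3} = 13 · 6/s^4 = 78/s^4

Final answer: 78/s^4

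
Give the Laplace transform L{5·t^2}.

L{t^n} = n!/s^(n+1), so L{t^2} = 2/s^3. Then L{5·t^2} = 5·2/s^3 = 10/s^3

Final answer: 10/s^3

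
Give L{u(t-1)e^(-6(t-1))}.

u(t-a)f(t-a) with f(t)=e^(-6t). L{e^(-6t)} = 1/(s+6). By time shift: e^(-s)/(s+6)

Final answer: e^(-s)/(s+6)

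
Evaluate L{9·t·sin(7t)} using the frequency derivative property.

L{sin(7t)} = 7/(s² + 49). By L{t·f(t)} = -F'(s): -d/ds[7/(s² + 49)] = -(7)·(-2s)/(s² + 49)² = 14s/(s² + 49)². Then L{9·t·sin(7t)} = 9·14s/(s² + 49)² = 126s/(s² + 49)²

Final answer: 126s/(s² + 49)²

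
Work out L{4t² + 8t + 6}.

L{4t² + 8t + 6} = 4·2/s³ + 8/s² + 6/s = 8/s³ + 8/s² + 6/s

Final answer: 8/s³ + 8/s² + 6/s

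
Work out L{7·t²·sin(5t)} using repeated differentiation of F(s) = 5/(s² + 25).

F(s) = 5/(s² + 25). F'(s) = -10s/(s² + 25)². F''(s) = -10(25 - 3s²)/(s² + 25)³ = (30s² - 250)/(s² + 25)³. So L{t²·sin(5t)} = (-1)² F''(s) = (30s² - 250)/(s² + 25)³. Then L{7·t²·sin(5t)} = 7·(30s² - 250)/(s² + 25)³ = (210s² - 1750)/(s² + 25)³

Final answer: (210s² - 1750)/(s² + 25)³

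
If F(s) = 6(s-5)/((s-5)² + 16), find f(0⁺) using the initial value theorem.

f(0⁺) = lim_{s→∞} sF(s) = lim_{s→∞} 6s(s-5)/((s-5)² + 16) = 6

Final answer: 6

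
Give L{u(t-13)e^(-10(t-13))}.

u(t-a)f(t-a) with f(t)=e^(-10t). L{e^(-10t)} = 1/(s+10). By time shift: e^(-13s)/(s+10)

Final answer: e^(-13s)/(s+10)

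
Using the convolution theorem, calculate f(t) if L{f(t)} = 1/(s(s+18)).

1/(s(s+18)) = (1/s)·(1/(s+18)) = L{1}·L{e^(-18t)}. By convolution, f(t) = 1*e^(-18t) = ∫₀ᵗ 1·e^(-18τ) dτ = (1 - e^(-18t))/18

Final answer: (1 - e^(-18t))/18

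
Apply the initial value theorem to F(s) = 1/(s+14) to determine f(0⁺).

f(0⁺) = lim_{s→∞} s·1/(s+14) = lim_{s→∞} s/(s+14) = 1

Final answer: 1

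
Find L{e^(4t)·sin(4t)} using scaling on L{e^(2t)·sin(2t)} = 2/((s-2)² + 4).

Scaling with a=2: L{e^(4t)·sin(4t)} = (1/2) · 2/((s/2-2)² + 4). Simplifying: 4/((s-4)² + 16)

Final answer: 4/((s-4)² + 16)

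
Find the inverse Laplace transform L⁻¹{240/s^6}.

L⁻¹{n!/s^(n+1)} = t^n with n=5. So L⁻¹{120/s^6} = t^5, and L⁻¹{240/s^6} = (240/120)·t^5 = 2·t^5

Final answer: 2·t^5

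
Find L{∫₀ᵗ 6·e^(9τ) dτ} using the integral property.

L{∫₀ᵗ f(τ)dτ} = F(s)/s with F(s) = 6/(s-9), so L{∫₀ᵗ 6·e^(9τ) dτ} = 6/(s(s-9))

Final answer: 6/(s(s-9))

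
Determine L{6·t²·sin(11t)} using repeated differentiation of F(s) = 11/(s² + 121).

F(s) = 11/(s² + 121). F'(s) = -22s/(s² + 121)². F''(s) = -22(121 - 3s²)/(s² + 121)³ = (66s² - 2662)/(s² + 121)³. So L{t²·sin(11t)} = (-1)² F''(s) = (66s² - 2662)/(s² + 121)³. Then L{6·t²·sin(11t)} = 6·(66s² - 2662)/(s² + 121)³ = (396s² - 15972)/(s² + 121)³

Final answer: (396s² - 15972)/(s² + 121)³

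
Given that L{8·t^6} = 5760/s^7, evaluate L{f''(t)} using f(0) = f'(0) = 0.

L{f''(t)} = s²F(s) - sf(0) - f'(0) = s²·5760/s^7 - 0 - 0 = 5760/s^5

Final answer: 5760/s^5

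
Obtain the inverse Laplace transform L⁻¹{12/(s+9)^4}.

L⁻¹{n!/(s-a)^(n+1)} = t^n·e^(at) with n=3, a=-9. So L⁻¹{6/(s+9)^4} = t^3·e^(-9t), and L⁻¹{12/(s+9)^4} = (12/6)·t^3·e^(-9t) = 2·t^3·e^(-9t)

Final answer: 2·t^3·e^(-9t)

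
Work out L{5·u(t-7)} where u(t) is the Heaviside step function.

L{u(t-a)} = e^(-as)/s. Here a=7, so L{u(t-7)} = e^(-7s)/s, and L{5·u(t-7)} = 5·e^(-7s)/s

Final answer: 5·e^(-7s)/s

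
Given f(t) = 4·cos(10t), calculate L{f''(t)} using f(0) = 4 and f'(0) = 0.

F(s) = 4s/(s² + 100). L{f''(t)} = s²F(s) - sf(0) - f'(0) = 4s³/(s² + 100) - 4s = (4s³ - 4s(s² + 100))/(s² + 100) = -400s/(s² + 100)

Final answer: -400s/(s² + 100)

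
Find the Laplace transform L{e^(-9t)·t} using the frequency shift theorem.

L{e^(at)·t^n} = n!/(s-a)^(n+1), so L{e^(-9t)·t} = 1/(s+9)^2

Final answer: 1/(s+9)^2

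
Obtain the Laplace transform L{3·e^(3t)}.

L{e^(at)} = 1/(s-a), so L{e^(3t)} = 1/(s-3). Then L{3·e^(3t)} = 3/(s-3)

Final answer: 3/(s-3)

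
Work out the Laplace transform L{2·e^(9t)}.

L{e^(at)} = 1/(s-a), so L{e^(9t)} = 1/(s-9). Then L{2·e^(9t)} = 2/(s-9)

Final answer: 2/(s-9)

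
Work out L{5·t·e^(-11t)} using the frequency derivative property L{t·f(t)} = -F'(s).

L{e^(-11t)} = 1/(s+11). By frequency derivative: L{t·e^(-11t)} = -d/ds[1/(s+11)] = -(-1)/(s+11)² = 1/(s+11)². Then L{5·t·e^(-11t)} = 5·1/(s+11)² = 5/(s+11)²

Final answer: 5/(s+11)²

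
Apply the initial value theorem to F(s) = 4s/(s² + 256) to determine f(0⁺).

f(0⁺) = lim_{s→∞} s·4s/(s² + 256) = lim_{s→∞} 4s²/(s² + 256) = 4

Final answer: 4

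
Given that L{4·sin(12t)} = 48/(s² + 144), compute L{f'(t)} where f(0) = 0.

L{f'(t)} = s·F(s) - f(0) = s·48/(s² + 144) - 0 = 48s/(s² + 144)

Final answer: 48s/(s² + 144)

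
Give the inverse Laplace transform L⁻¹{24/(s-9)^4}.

L⁻¹{n!/(s-a)^(n+1)} = t^n·e^(at) with n=3, a=9. So L⁻¹{6/(s-9)^4} = t^3·e^(9t), and L⁻¹{24/(s-9)^4} = (24/6)·t^3·e^(9t) = 4·t^3·e^(9t)

Final answer: 4·t^3·e^(9t)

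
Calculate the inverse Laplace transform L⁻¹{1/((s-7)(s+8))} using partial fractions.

Decompose: A/(s-7) + B/(s+8). A = 1/15, B = -1/15. f(t) = (e^(7t) - e^(-8t))/15

Final answer: (e^(7t) - e^(-8t))/15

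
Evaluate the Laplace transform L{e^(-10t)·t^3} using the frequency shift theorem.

L{e^(at)·t^n} = n!/(s-a)^(n+1), so L{e^(-10t)·t^3} = 6/(s+10)^4

Final answer: 6/(s+10)^4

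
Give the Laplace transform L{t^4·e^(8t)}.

L{t^n·e^(at)} = n!/(s-a)^(n+1), so L{t^4·e^(8t)} = 24/(s-8)^5

Final answer: 24/(s-8)^5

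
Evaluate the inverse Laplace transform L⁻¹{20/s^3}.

L⁻¹{n!/s^(n+1)} = t^n with n=2. So L⁻¹{2/s^3} = t^2, and L⁻¹{20/s^3} = (20/2)·t^2 = 10·t^2

Final answer: 10·t^2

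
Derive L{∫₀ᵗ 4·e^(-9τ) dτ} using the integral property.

L{∫₀ᵗ f(τ)dτ} = F(s)/s with F(s) = 4/(s+9), so L{∫₀ᵗ 4·e^(-9τ) dτ} = 4/(s(s+9))

Final answer: 4/(s(s+9))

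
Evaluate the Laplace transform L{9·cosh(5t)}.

L{cosh(ωt)} = s/(s² - ω²), so L{cosh(5t)} = s/(s² - 25). Then L{9·cosh(5t)} = 9·s/(s² - 25) = 9s/(s² - 25)

Final answer: 9s/(s² - 25)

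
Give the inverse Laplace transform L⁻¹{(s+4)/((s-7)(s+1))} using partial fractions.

Using partial fractions, f(t) = (11e^(7t) - 3e^(-t))/8

Final answer: (11e^(7t) - 3e^(-t))/8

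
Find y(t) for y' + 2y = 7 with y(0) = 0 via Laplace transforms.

sY + 2Y = 7/s. Y = 7/(s(s+2)). Partial fractions: Y = 7/2/s - 7/2/(s+2)

Final answer: y(t) = 7/2(1 - e^(-2t))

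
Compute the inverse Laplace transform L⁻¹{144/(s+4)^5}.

L⁻¹{n!/(s-a)^(n+1)} = t^n·e^(at) with n=4, a=-4. So L⁻¹{24/(s+4)^5} = t^4·e^(-4t), and L⁻¹{144/(s+4)^5} = (144/24)·t^4·e^(-4t) = 6·t^4·e^(-4t)

Final answer: 6·t^4·e^(-4t)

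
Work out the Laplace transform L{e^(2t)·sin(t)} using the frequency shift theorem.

Frequency shift: L{e^(at)f(t)} = F(s-a). L{e^(2t)·sin(t)} = 1/((s-2)² + 1)

Final answer: 1/((s-2)² + 1)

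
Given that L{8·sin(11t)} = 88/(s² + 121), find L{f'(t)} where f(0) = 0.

L{f'(t)} = s·F(s) - f(0) = s·88/(s² + 121) - 0 = 88s/(s² + 121)

Final answer: 88s/(s² + 121)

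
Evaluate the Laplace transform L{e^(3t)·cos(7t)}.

L{e^(at)·cos(ωt)} = (s-a)/((s-a)² + ω²), so L{e^(3t)·cos(7t)} = (s-3)/((s-3)² + 49)

Final answer: (s-3)/((s-3)² + 49)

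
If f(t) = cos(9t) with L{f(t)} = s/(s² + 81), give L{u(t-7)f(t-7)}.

Time shift theorem: L{u(t-a)f(t-a)} = e^(-as)F(s). Here a=7, F(s) = s/(s² + 81), so L{u(t-7)f(t-7)} = e^(-7s)·s/(s² + 81)

Final answer: e^(-7s)·s/(s² + 81)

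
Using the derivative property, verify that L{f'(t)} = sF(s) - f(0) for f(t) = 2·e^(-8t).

f'(t) = -16e^(-8t). Direct: L{f'(t)} = -16/(s+8). Property: s·2/(s+8) - 2 = (2s - 2(s+8))/(s+8) = -16/(s+8). ✓

Final answer: -16/(s+8)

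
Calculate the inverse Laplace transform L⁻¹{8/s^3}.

L⁻¹{n!/s^(n+1)} = t^n with n=2. So L⁻¹{2/s^3} = t^2, and L⁻¹{8/s^3} = (8/2)·t^2 = 4·t^2

Final answer: 4·t^2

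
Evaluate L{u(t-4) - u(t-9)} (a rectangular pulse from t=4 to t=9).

L{u(t-a)} = e^(-as)/s. L{u(t-4) - u(t-9)} = (e^(-4s) - e^(-9s))/s

Final answer: (e^(-4s) - e^(-9s))/s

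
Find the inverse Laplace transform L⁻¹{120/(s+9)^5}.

L⁻¹{n!/(s-a)^(n+1)} = t^n·e^(at) with n=4, a=-9. So L⁻¹{24/(s+9)^5} = t^4·e^(-9t), and L⁻¹{120/(s+9)^5} = (120/24)·t^4·e^(-9t) = 5·t^4·e^(-9t)

Final answer: 5·t^4·e^(-9t)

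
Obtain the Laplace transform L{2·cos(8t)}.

L{cos(ωt)} = s/(s² + ω²), so L{cos(8t)} = s/(s² + 64). Then L{2·cos(8t)} = 2·s/(s² + 64) = 2s/(s² + 64)

Final answer: 2s/(s² + 64)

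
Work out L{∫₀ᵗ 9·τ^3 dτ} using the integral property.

L{∫₀ᵗ f(τ)dτ} = F(s)/s with f(t) = 9t^3. F(s) = 54/s^4, so L{∫₀ᵗ 9·τ^3 dτ} = (54/s^4)/s = 54/s^5. (Check: ∫₀ᵗ 9·τ^3 dτ = 9t^4/4.)

Final answer: 54/s^5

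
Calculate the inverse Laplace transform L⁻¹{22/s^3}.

L⁻¹{n!/s^(n+1)} = t^n with n=2. So L⁻¹{2/s^3} = t^2, and L⁻¹{22/s^3} = (22/2)·t^2 = 11·t^2

Final answer: 11·t^2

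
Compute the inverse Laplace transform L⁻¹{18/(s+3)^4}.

L⁻¹{n!/(s-a)^(n+1)} = t^n·e^(at) with n=3, a=-3. So L⁻¹{6/(s+3)^4} = t^3·e^(-3t), and L⁻¹{18/(s+3)^4} = (18/6)·t^3·e^(-3t) = 3·t^3·e^(-3t)

Final answer: 3·t^3·e^(-3t)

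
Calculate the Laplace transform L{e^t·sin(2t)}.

L{e^(at)·sin(ωt)} = ω/((s-a)² + ω²), so L{e^t·sin(2t)} = 2/((s-1)² + 4)

Final answer: 2/((s-1)² + 4)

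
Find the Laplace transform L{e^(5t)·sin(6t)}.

L{e^(at)·sin(ωt)} = ω/((s-a)² + ω²), so L{e^(5t)·sin(6t)} = 6/((s-5)² + 36)

Final answer: 6/((s-5)² + 36)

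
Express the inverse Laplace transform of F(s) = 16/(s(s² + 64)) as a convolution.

16/(s(s² + 64)) = (1/s)·(16/(s² + 64)) = L{1}·L{2·sin(8t)}. So f(t) = 1*(2·sin(8t)) = ∫₀ᵗ 2·sin(8τ) dτ

Final answer: ∫₀ᵗ 2·sin(8τ) dτ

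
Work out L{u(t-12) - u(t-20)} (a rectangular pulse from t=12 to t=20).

L{u(t-a)} = e^(-as)/s. L{u(t-12) - u(t-20)} = (e^(-12s) - e^(-20s))/s

Final answer: (e^(-12s) - e^(-20s))/s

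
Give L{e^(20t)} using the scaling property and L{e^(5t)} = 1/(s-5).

Using L{f(at)} = (1/a)F(s/a) with a=4 and f(t) = e^(5t): L{e^(20t)} = (1/4) · 1/((s/4)-5) = (1/4) · 4/(s-20) = 1/(s-20)

Final answer: 1/(s-20)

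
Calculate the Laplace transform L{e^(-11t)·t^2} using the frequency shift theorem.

L{e^(at)·t^n} = n!/(s-a)^(n+1), so L{e^(-11t)·t^2} = 2/(s+11)^3

Final answer: 2/(s+11)^3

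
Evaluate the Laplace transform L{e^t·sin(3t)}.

L{e^(at)·sin(ωt)} = ω/((s-a)² + ω²), so L{e^t·sin(3t)} = 3/((s-1)² + 9)

Final answer: 3/((s-1)² + 9)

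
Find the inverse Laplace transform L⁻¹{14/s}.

L⁻¹{c/s} = c, so L⁻¹{14/s} = 14

Final answer: 14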